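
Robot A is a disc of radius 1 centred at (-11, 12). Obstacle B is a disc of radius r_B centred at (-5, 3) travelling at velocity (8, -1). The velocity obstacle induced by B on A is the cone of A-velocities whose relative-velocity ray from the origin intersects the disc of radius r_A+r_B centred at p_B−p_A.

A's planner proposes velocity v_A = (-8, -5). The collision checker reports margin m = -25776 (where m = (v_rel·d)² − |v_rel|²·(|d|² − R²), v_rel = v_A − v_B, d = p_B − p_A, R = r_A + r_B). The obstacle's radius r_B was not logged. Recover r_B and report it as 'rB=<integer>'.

m = -25776
d = (6, -9);  v_rel = (-16, -4),  |v_rel|² = 272
v_rel×d = (-16)·(-9) − (-4)·(6) = 168
since m = R²·272 − 168²:  R² = (28224 + -25776) / 272 = 9
R = √9 = 3  ⇒  r_B = 3 − 1 = 2

rB=2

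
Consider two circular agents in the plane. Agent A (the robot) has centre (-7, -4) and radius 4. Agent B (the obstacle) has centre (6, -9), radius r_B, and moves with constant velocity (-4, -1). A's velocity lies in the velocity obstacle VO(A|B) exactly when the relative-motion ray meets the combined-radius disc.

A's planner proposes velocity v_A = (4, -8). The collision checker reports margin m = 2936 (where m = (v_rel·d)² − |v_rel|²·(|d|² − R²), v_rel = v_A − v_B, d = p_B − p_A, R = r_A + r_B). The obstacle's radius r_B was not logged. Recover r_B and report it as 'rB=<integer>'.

m = 2936
d = (13, -5);  v_rel = (8, -7),  |v_rel|² = 113
v_rel×d = (8)·(-5) − (-7)·(13) = 51
since m = R²·113 − 51²:  R² = (2601 + 2936) / 113 = 49
R = √49 = 7  ⇒  r_B = 7 − 4 = 3

rB=3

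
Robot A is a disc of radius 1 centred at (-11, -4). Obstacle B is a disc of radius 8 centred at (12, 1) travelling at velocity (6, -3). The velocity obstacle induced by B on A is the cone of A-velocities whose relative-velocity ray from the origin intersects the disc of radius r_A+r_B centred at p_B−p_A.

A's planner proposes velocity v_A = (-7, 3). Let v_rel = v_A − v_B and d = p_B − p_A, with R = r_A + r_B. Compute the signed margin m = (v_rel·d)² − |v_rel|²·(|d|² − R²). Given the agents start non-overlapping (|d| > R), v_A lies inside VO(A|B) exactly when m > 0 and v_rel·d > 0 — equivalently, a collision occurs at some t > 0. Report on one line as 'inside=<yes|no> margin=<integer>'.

d = (23, 5),  |d|² = 554;  R = 1+8 = 9,  c = 554−9² = 473
v_rel = (-13, 6),  |v_rel|² = 205;  v_rel·d = (-13)·(23) + (6)·(5) = -269
205·t² + 538·t + 473 = 0  ⇒  m = (-269)² − 205·473 = -24604
m = -24604 < 0,  v_rel·d = -269 < 0  ⇒  outside

inside=no margin=-24604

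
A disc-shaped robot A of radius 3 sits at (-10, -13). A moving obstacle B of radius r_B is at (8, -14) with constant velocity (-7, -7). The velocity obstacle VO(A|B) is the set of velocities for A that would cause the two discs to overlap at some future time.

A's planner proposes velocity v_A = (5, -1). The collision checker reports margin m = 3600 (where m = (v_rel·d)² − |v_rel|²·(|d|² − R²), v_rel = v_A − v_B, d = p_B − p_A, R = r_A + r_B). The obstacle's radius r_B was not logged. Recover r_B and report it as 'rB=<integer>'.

m = 3600
d = (18, -1);  v_rel = (12, 6),  |v_rel|² = 180
v_rel×d = (12)·(-1) − (6)·(18) = -120
since m = R²·180 − (-120)²:  R² = (14400 + 3600) / 180 = 100
R = √100 = 10  ⇒  r_B = 10 − 3 = 7

rB=7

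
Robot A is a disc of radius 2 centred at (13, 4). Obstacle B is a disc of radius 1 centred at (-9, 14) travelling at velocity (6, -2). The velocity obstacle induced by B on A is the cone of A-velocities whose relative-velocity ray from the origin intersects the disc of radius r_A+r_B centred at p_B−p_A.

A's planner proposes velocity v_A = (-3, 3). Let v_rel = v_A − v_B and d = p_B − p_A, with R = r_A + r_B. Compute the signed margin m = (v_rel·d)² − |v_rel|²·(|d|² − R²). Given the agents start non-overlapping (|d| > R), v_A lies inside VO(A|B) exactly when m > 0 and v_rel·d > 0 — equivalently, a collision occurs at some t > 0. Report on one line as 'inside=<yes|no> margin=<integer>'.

d = (-22, 10),  |d|² = 584;  R = 2+1 = 3,  c = 584−3² = 575
v_rel = (-9, 5),  |v_rel|² = 106;  v_rel·d = (-9)·(-22) + (5)·(10) = 248
106·t² − 496·t + 575 = 0  ⇒  m = 248² − 106·575 = 554
m = 554 > 0,  v_rel·d = 248 > 0  ⇒  inside

inside=yes margin=554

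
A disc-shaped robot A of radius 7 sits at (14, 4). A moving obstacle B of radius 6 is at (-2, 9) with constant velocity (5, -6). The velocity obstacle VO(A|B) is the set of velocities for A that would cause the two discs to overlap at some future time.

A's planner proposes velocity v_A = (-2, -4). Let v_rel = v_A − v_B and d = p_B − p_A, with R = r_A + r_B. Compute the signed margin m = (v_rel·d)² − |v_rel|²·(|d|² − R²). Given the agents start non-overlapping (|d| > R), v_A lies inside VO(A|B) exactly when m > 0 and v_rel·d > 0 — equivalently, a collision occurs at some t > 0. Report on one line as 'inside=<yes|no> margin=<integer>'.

d = (-16, 5),  |d|² = 281;  R = 7+6 = 13,  c = 281−13² = 112
v_rel = (-7, 2),  |v_rel|² = 53;  v_rel·d = (-7)·(-16) + (2)·(5) = 122
53·t² − 244·t + 112 = 0  ⇒  m = 122² − 53·112 = 8948
m = 8948 > 0,  v_rel·d = 122 > 0  ⇒  inside

inside=yes margin=8948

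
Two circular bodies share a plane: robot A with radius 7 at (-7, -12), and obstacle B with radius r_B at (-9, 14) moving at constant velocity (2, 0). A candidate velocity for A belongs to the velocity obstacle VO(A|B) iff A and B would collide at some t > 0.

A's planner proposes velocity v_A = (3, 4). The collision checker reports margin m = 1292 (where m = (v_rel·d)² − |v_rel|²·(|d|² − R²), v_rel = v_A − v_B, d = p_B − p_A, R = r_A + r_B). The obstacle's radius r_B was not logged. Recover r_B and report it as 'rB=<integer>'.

m = 1292
d = (-2, 26);  v_rel = (1, 4),  |v_rel|² = 17
v_rel×d = (1)·(26) − (4)·(-2) = 34
since m = R²·17 − 34²:  R² = (1156 + 1292) / 17 = 144
R = √144 = 12  ⇒  r_B = 12 − 7 = 5

rB=5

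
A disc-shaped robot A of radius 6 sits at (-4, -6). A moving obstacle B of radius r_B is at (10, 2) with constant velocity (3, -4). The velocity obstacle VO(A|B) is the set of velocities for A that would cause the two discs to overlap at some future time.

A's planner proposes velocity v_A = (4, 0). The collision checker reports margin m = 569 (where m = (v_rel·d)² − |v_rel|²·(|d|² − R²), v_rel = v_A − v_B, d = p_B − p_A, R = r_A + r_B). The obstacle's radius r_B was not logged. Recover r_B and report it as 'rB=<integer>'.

m = 569
d = (14, 8);  v_rel = (1, 4),  |v_rel|² = 17
v_rel×d = (1)·(8) − (4)·(14) = -48
since m = R²·17 − (-48)²:  R² = (2304 + 569) / 17 = 169
R = √169 = 13  ⇒  r_B = 13 − 6 = 7

rB=7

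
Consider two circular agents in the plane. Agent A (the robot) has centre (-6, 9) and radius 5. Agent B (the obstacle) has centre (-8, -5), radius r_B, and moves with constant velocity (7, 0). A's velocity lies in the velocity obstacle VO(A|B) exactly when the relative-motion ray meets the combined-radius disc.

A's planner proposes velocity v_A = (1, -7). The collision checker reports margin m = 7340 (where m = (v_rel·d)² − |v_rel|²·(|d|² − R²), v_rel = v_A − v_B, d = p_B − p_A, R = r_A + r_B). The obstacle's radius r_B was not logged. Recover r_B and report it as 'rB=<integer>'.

m = 7340
d = (-2, -14);  v_rel = (-6, -7),  |v_rel|² = 85
v_rel×d = (-6)·(-14) − (-7)·(-2) = 70
since m = R²·85 − 70²:  R² = (4900 + 7340) / 85 = 144
R = √144 = 12  ⇒  r_B = 12 − 5 = 7

rB=7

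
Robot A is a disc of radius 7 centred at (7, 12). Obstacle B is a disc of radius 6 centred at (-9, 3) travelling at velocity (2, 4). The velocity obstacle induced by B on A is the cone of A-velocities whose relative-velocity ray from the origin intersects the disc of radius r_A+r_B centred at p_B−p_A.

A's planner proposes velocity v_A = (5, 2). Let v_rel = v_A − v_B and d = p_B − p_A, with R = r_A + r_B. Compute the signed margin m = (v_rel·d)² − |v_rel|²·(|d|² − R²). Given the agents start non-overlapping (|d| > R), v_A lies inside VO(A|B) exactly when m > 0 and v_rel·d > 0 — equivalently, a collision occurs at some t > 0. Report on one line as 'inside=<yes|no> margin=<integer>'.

d = (-16, -9),  |d|² = 337;  R = 7+6 = 13,  c = 337−13² = 168
v_rel = (3, -2),  |v_rel|² = 13;  v_rel·d = (3)·(-16) + (-2)·(-9) = -30
13·t² + 60·t + 168 = 0  ⇒  m = (-30)² − 13·168 = -1284
m = -1284 < 0,  v_rel·d = -30 < 0  ⇒  outside

inside=no margin=-1284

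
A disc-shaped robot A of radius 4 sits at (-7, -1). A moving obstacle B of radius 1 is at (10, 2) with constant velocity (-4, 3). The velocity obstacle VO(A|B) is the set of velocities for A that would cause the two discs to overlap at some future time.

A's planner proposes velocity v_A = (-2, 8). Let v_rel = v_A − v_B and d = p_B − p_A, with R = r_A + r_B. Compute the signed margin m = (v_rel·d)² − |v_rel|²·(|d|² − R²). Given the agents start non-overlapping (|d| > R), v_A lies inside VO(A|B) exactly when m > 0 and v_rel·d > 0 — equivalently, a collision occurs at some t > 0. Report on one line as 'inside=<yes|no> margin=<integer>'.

d = (17, 3),  |d|² = 298;  R = 4+1 = 5,  c = 298−5² = 273
v_rel = (2, 5),  |v_rel|² = 29;  v_rel·d = (2)·(17) + (5)·(3) = 49
29·t² − 98·t + 273 = 0  ⇒  m = 49² − 29·273 = -5516
m = -5516 < 0,  v_rel·d = 49 > 0  ⇒  outside

inside=no margin=-5516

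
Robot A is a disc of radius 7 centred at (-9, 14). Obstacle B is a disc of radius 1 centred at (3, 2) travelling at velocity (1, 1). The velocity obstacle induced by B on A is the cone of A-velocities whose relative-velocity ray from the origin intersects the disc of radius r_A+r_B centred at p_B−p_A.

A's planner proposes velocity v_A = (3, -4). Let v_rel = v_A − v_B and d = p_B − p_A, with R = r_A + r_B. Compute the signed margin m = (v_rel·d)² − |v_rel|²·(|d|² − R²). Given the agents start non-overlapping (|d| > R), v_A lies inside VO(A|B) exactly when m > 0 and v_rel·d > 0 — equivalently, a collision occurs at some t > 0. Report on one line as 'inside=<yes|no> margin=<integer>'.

d = (12, -12),  |d|² = 288;  R = 7+1 = 8,  c = 288−8² = 224
v_rel = (2, -5),  |v_rel|² = 29;  v_rel·d = (2)·(12) + (-5)·(-12) = 84
29·t² − 168·t + 224 = 0  ⇒  m = 84² − 29·224 = 560
m = 560 > 0,  v_rel·d = 84 > 0  ⇒  inside

inside=yes margin=560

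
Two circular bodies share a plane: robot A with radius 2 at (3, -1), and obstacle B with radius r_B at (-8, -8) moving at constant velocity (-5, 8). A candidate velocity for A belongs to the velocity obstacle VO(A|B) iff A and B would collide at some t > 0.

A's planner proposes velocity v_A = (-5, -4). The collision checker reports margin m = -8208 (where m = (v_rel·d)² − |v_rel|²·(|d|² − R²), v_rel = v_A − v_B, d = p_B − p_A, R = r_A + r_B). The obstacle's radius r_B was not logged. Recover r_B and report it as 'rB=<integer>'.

m = -8208
d = (-11, -7);  v_rel = (0, -12),  |v_rel|² = 144
v_rel×d = (0)·(-7) − (-12)·(-11) = -132
since m = R²·144 − (-132)²:  R² = (17424 + -8208) / 144 = 64
R = √64 = 8  ⇒  r_B = 8 − 2 = 6

rB=6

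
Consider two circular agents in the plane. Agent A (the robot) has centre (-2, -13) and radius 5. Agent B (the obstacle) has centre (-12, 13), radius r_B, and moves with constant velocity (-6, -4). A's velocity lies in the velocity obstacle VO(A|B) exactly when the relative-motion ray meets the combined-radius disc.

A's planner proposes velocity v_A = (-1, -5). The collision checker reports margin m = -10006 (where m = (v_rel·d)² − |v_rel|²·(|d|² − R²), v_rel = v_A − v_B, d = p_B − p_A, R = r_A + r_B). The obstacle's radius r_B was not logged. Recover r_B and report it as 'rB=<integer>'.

m = -10006
d = (-10, 26);  v_rel = (5, -1),  |v_rel|² = 26
v_rel×d = (5)·(26) − (-1)·(-10) = 120
since m = R²·26 − 120²:  R² = (14400 + -10006) / 26 = 169
R = √169 = 13  ⇒  r_B = 13 − 5 = 8

rB=8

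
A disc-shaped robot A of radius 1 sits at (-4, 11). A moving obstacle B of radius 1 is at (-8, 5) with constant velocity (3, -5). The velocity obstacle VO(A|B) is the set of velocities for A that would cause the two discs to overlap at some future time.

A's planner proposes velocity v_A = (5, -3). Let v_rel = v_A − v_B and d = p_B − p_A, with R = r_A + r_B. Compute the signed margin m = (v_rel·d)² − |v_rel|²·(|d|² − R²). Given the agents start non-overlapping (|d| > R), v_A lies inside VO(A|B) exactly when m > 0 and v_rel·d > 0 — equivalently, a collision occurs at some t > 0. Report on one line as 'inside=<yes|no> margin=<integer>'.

d = (-4, -6),  |d|² = 52;  R = 1+1 = 2,  c = 52−2² = 48
v_rel = (2, 2),  |v_rel|² = 8;  v_rel·d = (2)·(-4) + (2)·(-6) = -20
8·t² + 40·t + 48 = 0  ⇒  m = (-20)² − 8·48 = 16
m = 16 > 0,  v_rel·d = -20 < 0  ⇒  outside

inside=no margin=16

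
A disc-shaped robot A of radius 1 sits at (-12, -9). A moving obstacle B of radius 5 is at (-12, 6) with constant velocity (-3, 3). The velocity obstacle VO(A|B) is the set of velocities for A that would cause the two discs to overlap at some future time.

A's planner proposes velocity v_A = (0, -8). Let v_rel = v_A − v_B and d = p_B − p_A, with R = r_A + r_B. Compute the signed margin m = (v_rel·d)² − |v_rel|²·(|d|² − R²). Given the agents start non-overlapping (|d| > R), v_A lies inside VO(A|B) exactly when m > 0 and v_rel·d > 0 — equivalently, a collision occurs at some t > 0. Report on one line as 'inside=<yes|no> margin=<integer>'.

d = (0, 15),  |d|² = 225;  R = 1+5 = 6,  c = 225−6² = 189
v_rel = (3, -11),  |v_rel|² = 130;  v_rel·d = (3)·(0) + (-11)·(15) = -165
130·t² + 330·t + 189 = 0  ⇒  m = (-165)² − 130·189 = 2655
m = 2655 > 0,  v_rel·d = -165 < 0  ⇒  outside

inside=no margin=2655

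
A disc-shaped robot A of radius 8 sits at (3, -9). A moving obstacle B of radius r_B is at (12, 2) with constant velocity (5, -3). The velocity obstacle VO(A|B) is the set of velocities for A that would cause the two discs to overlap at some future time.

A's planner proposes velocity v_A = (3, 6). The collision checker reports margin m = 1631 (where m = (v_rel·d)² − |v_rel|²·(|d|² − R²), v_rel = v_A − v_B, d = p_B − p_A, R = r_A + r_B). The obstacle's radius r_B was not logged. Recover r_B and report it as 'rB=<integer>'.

m = 1631
d = (9, 11);  v_rel = (-2, 9),  |v_rel|² = 85
v_rel×d = (-2)·(11) − (9)·(9) = -103
since m = R²·85 − (-103)²:  R² = (10609 + 1631) / 85 = 144
R = √144 = 12  ⇒  r_B = 12 − 8 = 4

rB=4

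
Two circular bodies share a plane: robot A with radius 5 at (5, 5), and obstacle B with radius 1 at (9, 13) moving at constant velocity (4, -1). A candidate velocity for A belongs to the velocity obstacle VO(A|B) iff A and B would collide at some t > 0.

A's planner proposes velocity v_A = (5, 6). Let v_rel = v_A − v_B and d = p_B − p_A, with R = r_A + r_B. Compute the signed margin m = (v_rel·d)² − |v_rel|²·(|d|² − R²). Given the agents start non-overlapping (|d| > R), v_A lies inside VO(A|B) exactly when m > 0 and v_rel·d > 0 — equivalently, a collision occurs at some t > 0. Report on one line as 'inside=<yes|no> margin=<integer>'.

d = (4, 8),  |d|² = 80;  R = 5+1 = 6,  c = 80−6² = 44
v_rel = (1, 7),  |v_rel|² = 50;  v_rel·d = (1)·(4) + (7)·(8) = 60
50·t² − 120·t + 44 = 0  ⇒  m = 60² − 50·44 = 1400
m = 1400 > 0,  v_rel·d = 60 > 0  ⇒  inside

inside=yes margin=1400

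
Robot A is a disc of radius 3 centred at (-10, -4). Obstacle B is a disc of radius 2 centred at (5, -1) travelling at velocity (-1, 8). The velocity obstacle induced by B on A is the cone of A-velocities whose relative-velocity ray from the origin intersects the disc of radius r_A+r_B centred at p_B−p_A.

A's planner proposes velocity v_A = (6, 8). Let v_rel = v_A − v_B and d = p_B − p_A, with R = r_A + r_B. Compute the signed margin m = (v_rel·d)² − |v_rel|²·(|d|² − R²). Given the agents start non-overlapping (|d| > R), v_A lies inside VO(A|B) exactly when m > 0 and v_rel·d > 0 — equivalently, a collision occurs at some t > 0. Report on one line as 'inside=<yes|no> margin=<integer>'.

d = (15, 3),  |d|² = 234;  R = 3+2 = 5,  c = 234−5² = 209
v_rel = (7, 0),  |v_rel|² = 49;  v_rel·d = (7)·(15) + (0)·(3) = 105
49·t² − 210·t + 209 = 0  ⇒  m = 105² − 49·209 = 784
m = 784 > 0,  v_rel·d = 105 > 0  ⇒  inside

inside=yes margin=784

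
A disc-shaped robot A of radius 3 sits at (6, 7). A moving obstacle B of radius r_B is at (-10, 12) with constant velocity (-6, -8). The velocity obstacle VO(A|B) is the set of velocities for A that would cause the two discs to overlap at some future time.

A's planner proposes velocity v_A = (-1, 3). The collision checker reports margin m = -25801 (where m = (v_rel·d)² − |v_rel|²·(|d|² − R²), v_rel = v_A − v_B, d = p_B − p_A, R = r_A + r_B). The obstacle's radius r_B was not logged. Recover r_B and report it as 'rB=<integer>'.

m = -25801
d = (-16, 5);  v_rel = (5, 11),  |v_rel|² = 146
v_rel×d = (5)·(5) − (11)·(-16) = 201
since m = R²·146 − 201²:  R² = (40401 + -25801) / 146 = 100
R = √100 = 10  ⇒  r_B = 10 − 3 = 7

rB=7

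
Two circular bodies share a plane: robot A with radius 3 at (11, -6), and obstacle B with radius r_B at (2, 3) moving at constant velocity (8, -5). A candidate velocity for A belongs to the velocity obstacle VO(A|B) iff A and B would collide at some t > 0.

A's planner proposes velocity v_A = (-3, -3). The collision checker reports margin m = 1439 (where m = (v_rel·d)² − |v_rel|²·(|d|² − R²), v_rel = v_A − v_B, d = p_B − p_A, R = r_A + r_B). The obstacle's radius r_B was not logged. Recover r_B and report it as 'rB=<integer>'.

m = 1439
d = (-9, 9);  v_rel = (-11, 2),  |v_rel|² = 125
v_rel×d = (-11)·(9) − (2)·(-9) = -81
since m = R²·125 − (-81)²:  R² = (6561 + 1439) / 125 = 64
R = √64 = 8  ⇒  r_B = 8 − 3 = 5

rB=5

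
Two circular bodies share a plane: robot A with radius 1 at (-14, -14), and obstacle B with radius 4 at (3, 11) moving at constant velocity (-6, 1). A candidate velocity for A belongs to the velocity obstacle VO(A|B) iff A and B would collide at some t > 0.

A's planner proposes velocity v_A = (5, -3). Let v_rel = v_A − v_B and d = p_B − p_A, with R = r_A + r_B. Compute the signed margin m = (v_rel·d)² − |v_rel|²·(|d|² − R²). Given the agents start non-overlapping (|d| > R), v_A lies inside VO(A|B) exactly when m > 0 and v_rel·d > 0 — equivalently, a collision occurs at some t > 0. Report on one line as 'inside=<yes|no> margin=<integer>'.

d = (17, 25),  |d|² = 914;  R = 1+4 = 5,  c = 914−5² = 889
v_rel = (11, -4),  |v_rel|² = 137;  v_rel·d = (11)·(17) + (-4)·(25) = 87
137·t² − 174·t + 889 = 0  ⇒  m = 87² − 137·889 = -114224
m = -114224 < 0,  v_rel·d = 87 > 0  ⇒  outside

inside=no margin=-114224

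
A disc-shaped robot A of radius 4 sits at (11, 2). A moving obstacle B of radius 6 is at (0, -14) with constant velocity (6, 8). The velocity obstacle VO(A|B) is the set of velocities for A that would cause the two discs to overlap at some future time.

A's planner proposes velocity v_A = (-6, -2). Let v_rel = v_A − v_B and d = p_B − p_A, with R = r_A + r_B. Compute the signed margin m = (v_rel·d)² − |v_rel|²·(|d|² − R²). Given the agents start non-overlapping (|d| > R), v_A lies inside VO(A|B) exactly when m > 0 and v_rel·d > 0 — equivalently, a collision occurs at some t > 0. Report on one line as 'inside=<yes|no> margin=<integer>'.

d = (-11, -16),  |d|² = 377;  R = 4+6 = 10,  c = 377−10² = 277
v_rel = (-12, -10),  |v_rel|² = 244;  v_rel·d = (-12)·(-11) + (-10)·(-16) = 292
244·t² − 584·t + 277 = 0  ⇒  m = 292² − 244·277 = 17676
m = 17676 > 0,  v_rel·d = 292 > 0  ⇒  inside

inside=yes margin=17676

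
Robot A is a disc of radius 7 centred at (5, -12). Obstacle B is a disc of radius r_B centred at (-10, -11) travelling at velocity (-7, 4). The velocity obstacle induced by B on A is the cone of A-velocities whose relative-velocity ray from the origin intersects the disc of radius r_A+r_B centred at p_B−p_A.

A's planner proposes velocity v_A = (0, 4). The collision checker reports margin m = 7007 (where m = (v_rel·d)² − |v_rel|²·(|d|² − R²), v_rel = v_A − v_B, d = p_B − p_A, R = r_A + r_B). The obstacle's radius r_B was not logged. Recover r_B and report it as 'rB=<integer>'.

m = 7007
d = (-15, 1);  v_rel = (7, 0),  |v_rel|² = 49
v_rel×d = (7)·(1) − (0)·(-15) = 7
since m = R²·49 − 7²:  R² = (49 + 7007) / 49 = 144
R = √144 = 12  ⇒  r_B = 12 − 7 = 5

rB=5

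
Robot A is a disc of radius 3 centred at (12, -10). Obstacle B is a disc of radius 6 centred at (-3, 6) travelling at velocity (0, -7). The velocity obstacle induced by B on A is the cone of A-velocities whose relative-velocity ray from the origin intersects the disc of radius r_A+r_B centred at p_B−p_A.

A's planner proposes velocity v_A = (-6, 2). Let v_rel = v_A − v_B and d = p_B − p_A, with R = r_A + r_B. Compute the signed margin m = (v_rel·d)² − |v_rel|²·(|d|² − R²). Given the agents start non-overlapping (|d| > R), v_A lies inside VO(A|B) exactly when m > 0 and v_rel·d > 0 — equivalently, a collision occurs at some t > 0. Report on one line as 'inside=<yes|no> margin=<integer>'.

d = (-15, 16),  |d|² = 481;  R = 3+6 = 9,  c = 481−9² = 400
v_rel = (-6, 9),  |v_rel|² = 117;  v_rel·d = (-6)·(-15) + (9)·(16) = 234
117·t² − 468·t + 400 = 0  ⇒  m = 234² − 117·400 = 7956
m = 7956 > 0,  v_rel·d = 234 > 0  ⇒  inside

inside=yes margin=7956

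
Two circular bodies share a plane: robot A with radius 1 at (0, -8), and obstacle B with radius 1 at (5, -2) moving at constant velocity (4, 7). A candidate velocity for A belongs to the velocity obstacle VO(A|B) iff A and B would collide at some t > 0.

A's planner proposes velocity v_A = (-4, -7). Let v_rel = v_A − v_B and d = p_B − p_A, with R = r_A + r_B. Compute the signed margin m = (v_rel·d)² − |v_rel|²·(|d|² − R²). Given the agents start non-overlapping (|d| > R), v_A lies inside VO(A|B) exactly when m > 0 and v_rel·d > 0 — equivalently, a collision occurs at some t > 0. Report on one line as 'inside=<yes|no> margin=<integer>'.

d = (5, 6),  |d|² = 61;  R = 1+1 = 2,  c = 61−2² = 57
v_rel = (-8, -14),  |v_rel|² = 260;  v_rel·d = (-8)·(5) + (-14)·(6) = -124
260·t² + 248·t + 57 = 0  ⇒  m = (-124)² − 260·57 = 556
m = 556 > 0,  v_rel·d = -124 < 0  ⇒  outside

inside=no margin=556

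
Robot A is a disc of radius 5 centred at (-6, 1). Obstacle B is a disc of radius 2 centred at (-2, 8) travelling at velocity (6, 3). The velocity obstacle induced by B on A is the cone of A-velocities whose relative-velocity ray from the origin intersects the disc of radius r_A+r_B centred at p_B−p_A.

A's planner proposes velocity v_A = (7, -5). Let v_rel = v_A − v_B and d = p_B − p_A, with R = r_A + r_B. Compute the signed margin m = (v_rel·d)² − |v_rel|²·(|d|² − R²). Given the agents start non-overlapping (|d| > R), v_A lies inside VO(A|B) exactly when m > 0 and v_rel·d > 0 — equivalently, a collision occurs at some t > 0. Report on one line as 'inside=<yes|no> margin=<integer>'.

d = (4, 7),  |d|² = 65;  R = 5+2 = 7,  c = 65−7² = 16
v_rel = (1, -8),  |v_rel|² = 65;  v_rel·d = (1)·(4) + (-8)·(7) = -52
65·t² + 104·t + 16 = 0  ⇒  m = (-52)² − 65·16 = 1664
m = 1664 > 0,  v_rel·d = -52 < 0  ⇒  outside

inside=no margin=1664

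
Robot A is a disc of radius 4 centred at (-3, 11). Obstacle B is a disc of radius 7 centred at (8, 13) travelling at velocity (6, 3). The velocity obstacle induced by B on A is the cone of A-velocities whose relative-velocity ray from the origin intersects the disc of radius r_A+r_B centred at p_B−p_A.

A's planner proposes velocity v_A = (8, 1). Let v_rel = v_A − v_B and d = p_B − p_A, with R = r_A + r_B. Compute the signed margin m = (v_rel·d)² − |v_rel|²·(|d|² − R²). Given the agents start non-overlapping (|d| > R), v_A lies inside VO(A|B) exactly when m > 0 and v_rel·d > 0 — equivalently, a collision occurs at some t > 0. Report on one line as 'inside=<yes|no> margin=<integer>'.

d = (11, 2),  |d|² = 125;  R = 4+7 = 11,  c = 125−11² = 4
v_rel = (2, -2),  |v_rel|² = 8;  v_rel·d = (2)·(11) + (-2)·(2) = 18
8·t² − 36·t + 4 = 0  ⇒  m = 18² − 8·4 = 292
m = 292 > 0,  v_rel·d = 18 > 0  ⇒  inside

inside=yes margin=292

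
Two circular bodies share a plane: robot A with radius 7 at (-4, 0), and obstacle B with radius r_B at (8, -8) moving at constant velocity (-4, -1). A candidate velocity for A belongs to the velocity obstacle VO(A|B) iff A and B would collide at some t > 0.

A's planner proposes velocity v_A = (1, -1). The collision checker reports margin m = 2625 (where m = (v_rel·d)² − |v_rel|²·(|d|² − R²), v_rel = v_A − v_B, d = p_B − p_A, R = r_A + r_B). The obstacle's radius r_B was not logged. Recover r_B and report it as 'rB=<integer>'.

m = 2625
d = (12, -8);  v_rel = (5, 0),  |v_rel|² = 25
v_rel×d = (5)·(-8) − (0)·(12) = -40
since m = R²·25 − (-40)²:  R² = (1600 + 2625) / 25 = 169
R = √169 = 13  ⇒  r_B = 13 − 7 = 6

rB=6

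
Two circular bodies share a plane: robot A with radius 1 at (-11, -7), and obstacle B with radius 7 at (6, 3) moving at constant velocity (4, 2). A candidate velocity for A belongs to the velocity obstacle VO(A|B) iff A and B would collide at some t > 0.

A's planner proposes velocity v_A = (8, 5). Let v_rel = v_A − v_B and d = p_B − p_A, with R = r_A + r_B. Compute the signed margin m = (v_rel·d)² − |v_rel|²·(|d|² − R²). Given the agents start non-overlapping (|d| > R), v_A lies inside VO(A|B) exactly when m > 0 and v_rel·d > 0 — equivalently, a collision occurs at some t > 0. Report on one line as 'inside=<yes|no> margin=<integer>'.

d = (17, 10),  |d|² = 389;  R = 1+7 = 8,  c = 389−8² = 325
v_rel = (4, 3),  |v_rel|² = 25;  v_rel·d = (4)·(17) + (3)·(10) = 98
25·t² − 196·t + 325 = 0  ⇒  m = 98² − 25·325 = 1479
m = 1479 > 0,  v_rel·d = 98 > 0  ⇒  inside

inside=yes margin=1479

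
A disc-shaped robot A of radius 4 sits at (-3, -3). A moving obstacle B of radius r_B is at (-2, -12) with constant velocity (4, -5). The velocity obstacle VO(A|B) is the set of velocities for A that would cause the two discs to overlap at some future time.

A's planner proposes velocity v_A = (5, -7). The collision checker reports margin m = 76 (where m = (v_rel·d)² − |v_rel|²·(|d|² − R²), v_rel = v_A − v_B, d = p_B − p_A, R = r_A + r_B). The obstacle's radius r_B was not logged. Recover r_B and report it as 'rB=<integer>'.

m = 76
d = (1, -9);  v_rel = (1, -2),  |v_rel|² = 5
v_rel×d = (1)·(-9) − (-2)·(1) = -7
since m = R²·5 − (-7)²:  R² = (49 + 76) / 5 = 25
R = √25 = 5  ⇒  r_B = 5 − 4 = 1

rB=1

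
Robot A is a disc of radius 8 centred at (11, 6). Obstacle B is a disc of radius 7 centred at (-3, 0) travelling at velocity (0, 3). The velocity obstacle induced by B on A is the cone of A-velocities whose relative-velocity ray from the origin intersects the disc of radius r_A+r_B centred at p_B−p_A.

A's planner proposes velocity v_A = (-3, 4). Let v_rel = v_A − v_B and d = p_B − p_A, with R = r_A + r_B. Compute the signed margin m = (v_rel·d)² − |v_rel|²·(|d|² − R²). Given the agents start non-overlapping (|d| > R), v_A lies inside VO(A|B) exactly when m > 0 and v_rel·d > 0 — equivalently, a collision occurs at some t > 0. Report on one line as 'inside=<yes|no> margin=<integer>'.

d = (-14, -6),  |d|² = 232;  R = 8+7 = 15,  c = 232−15² = 7
v_rel = (-3, 1),  |v_rel|² = 10;  v_rel·d = (-3)·(-14) + (1)·(-6) = 36
10·t² − 72·t + 7 = 0  ⇒  m = 36² − 10·7 = 1226
m = 1226 > 0,  v_rel·d = 36 > 0  ⇒  inside

inside=yes margin=1226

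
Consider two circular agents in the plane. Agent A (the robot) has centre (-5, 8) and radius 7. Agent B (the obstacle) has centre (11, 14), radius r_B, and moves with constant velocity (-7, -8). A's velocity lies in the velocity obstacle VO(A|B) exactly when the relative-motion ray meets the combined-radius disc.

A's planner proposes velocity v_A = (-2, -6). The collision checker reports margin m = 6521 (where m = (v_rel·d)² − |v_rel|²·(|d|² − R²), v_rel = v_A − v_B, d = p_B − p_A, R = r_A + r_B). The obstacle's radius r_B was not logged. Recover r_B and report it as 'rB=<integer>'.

m = 6521
d = (16, 6);  v_rel = (5, 2),  |v_rel|² = 29
v_rel×d = (5)·(6) − (2)·(16) = -2
since m = R²·29 − (-2)²:  R² = (4 + 6521) / 29 = 225
R = √225 = 15  ⇒  r_B = 15 − 7 = 8

rB=8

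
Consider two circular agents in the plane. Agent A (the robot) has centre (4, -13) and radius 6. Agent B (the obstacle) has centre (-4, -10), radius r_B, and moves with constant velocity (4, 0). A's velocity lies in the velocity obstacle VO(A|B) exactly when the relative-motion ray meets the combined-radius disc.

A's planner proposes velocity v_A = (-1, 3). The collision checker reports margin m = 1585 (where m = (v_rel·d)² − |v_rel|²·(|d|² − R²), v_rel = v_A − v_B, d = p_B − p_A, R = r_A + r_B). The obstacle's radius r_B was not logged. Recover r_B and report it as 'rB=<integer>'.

m = 1585
d = (-8, 3);  v_rel = (-5, 3),  |v_rel|² = 34
v_rel×d = (-5)·(3) − (3)·(-8) = 9
since m = R²·34 − 9²:  R² = (81 + 1585) / 34 = 49
R = √49 = 7  ⇒  r_B = 7 − 6 = 1

rB=1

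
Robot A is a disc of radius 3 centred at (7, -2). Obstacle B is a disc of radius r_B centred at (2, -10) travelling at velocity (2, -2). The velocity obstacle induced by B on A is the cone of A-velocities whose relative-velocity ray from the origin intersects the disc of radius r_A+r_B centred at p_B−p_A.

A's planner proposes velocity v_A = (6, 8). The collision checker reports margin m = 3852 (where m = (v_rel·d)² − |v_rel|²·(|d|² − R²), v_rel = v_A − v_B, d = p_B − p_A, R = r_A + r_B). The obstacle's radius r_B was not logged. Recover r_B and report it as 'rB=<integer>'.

m = 3852
d = (-5, -8);  v_rel = (4, 10),  |v_rel|² = 116
v_rel×d = (4)·(-8) − (10)·(-5) = 18
since m = R²·116 − 18²:  R² = (324 + 3852) / 116 = 36
R = √36 = 6  ⇒  r_B = 6 − 3 = 3

rB=3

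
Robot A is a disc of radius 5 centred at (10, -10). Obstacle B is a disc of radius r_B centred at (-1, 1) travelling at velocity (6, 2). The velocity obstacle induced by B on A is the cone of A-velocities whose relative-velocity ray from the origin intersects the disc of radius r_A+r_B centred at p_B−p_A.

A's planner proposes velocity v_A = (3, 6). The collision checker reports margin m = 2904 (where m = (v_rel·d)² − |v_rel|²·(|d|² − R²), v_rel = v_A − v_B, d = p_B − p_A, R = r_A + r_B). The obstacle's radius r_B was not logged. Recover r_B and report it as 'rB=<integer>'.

m = 2904
d = (-11, 11);  v_rel = (-3, 4),  |v_rel|² = 25
v_rel×d = (-3)·(11) − (4)·(-11) = 11
since m = R²·25 − 11²:  R² = (121 + 2904) / 25 = 121
R = √121 = 11  ⇒  r_B = 11 − 5 = 6

rB=6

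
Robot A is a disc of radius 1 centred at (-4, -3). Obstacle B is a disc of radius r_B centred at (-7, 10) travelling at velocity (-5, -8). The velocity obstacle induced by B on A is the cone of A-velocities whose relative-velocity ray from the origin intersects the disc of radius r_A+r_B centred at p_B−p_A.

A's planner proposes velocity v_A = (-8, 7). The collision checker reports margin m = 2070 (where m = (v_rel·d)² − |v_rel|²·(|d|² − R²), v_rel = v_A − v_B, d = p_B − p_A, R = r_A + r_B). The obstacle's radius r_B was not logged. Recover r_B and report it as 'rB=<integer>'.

m = 2070
d = (-3, 13);  v_rel = (-3, 15),  |v_rel|² = 234
v_rel×d = (-3)·(13) − (15)·(-3) = 6
since m = R²·234 − 6²:  R² = (36 + 2070) / 234 = 9
R = √9 = 3  ⇒  r_B = 3 − 1 = 2

rB=2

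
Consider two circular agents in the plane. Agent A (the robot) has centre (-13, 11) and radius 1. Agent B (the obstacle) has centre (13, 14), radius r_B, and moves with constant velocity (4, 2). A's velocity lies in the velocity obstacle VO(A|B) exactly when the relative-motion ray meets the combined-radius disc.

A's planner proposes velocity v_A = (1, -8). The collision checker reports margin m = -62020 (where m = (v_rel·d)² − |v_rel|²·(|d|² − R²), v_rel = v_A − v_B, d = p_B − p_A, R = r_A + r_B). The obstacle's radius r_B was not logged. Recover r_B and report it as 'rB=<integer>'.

m = -62020
d = (26, 3);  v_rel = (-3, -10),  |v_rel|² = 109
v_rel×d = (-3)·(3) − (-10)·(26) = 251
since m = R²·109 − 251²:  R² = (63001 + -62020) / 109 = 9
R = √9 = 3  ⇒  r_B = 3 − 1 = 2

rB=2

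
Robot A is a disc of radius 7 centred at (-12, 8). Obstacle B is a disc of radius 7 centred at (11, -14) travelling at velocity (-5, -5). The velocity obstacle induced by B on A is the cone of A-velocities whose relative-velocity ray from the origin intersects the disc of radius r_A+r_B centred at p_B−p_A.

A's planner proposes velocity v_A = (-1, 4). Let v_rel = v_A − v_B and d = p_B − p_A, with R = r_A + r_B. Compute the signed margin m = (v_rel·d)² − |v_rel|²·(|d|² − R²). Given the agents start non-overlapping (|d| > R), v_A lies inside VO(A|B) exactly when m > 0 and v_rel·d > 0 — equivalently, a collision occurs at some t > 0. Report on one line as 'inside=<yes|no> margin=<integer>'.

d = (23, -22),  |d|² = 1013;  R = 7+7 = 14,  c = 1013−14² = 817
v_rel = (4, 9),  |v_rel|² = 97;  v_rel·d = (4)·(23) + (9)·(-22) = -106
97·t² + 212·t + 817 = 0  ⇒  m = (-106)² − 97·817 = -68013
m = -68013 < 0,  v_rel·d = -106 < 0  ⇒  outside

inside=no margin=-68013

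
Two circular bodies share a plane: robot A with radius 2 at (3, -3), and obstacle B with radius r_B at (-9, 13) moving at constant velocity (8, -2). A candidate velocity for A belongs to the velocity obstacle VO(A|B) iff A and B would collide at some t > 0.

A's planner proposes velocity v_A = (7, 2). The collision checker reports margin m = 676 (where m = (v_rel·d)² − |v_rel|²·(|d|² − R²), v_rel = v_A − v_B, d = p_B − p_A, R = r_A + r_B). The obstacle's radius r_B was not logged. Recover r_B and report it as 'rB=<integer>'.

m = 676
d = (-12, 16);  v_rel = (-1, 4),  |v_rel|² = 17
v_rel×d = (-1)·(16) − (4)·(-12) = 32
since m = R²·17 − 32²:  R² = (1024 + 676) / 17 = 100
R = √100 = 10  ⇒  r_B = 10 − 2 = 8

rB=8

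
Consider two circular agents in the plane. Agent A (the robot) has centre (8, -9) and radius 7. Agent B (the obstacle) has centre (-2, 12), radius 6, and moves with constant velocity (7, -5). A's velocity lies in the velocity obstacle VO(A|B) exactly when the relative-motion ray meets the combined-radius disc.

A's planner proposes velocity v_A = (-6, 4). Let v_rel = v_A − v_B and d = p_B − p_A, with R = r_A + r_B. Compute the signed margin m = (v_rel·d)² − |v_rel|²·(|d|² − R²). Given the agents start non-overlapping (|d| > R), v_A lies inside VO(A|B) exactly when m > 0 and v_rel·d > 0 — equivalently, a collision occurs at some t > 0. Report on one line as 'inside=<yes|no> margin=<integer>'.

d = (-10, 21),  |d|² = 541;  R = 7+6 = 13,  c = 541−13² = 372
v_rel = (-13, 9),  |v_rel|² = 250;  v_rel·d = (-13)·(-10) + (9)·(21) = 319
250·t² − 638·t + 372 = 0  ⇒  m = 319² − 250·372 = 8761
m = 8761 > 0,  v_rel·d = 319 > 0  ⇒  inside

inside=yes margin=8761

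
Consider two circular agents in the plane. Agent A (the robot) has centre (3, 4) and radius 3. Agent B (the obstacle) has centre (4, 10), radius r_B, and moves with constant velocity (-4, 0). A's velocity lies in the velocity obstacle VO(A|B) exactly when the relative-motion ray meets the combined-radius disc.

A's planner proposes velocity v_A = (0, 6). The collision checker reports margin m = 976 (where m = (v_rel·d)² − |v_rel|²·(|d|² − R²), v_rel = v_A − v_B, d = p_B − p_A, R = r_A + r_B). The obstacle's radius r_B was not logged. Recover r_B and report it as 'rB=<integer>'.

m = 976
d = (1, 6);  v_rel = (4, 6),  |v_rel|² = 52
v_rel×d = (4)·(6) − (6)·(1) = 18
since m = R²·52 − 18²:  R² = (324 + 976) / 52 = 25
R = √25 = 5  ⇒  r_B = 5 − 3 = 2

rB=2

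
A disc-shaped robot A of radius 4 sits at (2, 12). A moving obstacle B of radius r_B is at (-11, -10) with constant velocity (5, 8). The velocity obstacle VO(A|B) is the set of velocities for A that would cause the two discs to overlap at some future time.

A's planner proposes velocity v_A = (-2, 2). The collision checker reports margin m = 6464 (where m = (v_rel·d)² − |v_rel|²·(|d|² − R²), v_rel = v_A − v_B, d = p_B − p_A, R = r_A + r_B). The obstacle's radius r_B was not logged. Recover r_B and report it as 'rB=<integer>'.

m = 6464
d = (-13, -22);  v_rel = (-7, -6),  |v_rel|² = 85
v_rel×d = (-7)·(-22) − (-6)·(-13) = 76
since m = R²·85 − 76²:  R² = (5776 + 6464) / 85 = 144
R = √144 = 12  ⇒  r_B = 12 − 4 = 8

rB=8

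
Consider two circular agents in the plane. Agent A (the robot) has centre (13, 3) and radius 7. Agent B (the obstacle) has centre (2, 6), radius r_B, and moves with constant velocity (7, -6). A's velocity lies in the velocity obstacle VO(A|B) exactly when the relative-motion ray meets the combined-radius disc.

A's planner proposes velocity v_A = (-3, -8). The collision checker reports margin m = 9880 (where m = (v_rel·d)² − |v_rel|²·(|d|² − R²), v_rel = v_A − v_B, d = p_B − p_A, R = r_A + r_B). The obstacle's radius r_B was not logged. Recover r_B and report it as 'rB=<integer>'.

m = 9880
d = (-11, 3);  v_rel = (-10, -2),  |v_rel|² = 104
v_rel×d = (-10)·(3) − (-2)·(-11) = -52
since m = R²·104 − (-52)²:  R² = (2704 + 9880) / 104 = 121
R = √121 = 11  ⇒  r_B = 11 − 7 = 4

rB=4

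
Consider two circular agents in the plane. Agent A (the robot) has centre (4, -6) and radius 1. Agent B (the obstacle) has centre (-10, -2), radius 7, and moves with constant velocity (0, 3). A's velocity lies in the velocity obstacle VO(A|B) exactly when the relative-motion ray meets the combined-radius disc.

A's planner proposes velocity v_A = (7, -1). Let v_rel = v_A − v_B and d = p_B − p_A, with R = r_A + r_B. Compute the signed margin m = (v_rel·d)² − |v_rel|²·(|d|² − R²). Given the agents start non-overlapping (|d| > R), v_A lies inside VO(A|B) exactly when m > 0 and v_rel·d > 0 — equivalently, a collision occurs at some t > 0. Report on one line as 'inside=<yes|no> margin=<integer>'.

d = (-14, 4),  |d|² = 212;  R = 1+7 = 8,  c = 212−8² = 148
v_rel = (7, -4),  |v_rel|² = 65;  v_rel·d = (7)·(-14) + (-4)·(4) = -114
65·t² + 228·t + 148 = 0  ⇒  m = (-114)² − 65·148 = 3376
m = 3376 > 0,  v_rel·d = -114 < 0  ⇒  outside

inside=no margin=3376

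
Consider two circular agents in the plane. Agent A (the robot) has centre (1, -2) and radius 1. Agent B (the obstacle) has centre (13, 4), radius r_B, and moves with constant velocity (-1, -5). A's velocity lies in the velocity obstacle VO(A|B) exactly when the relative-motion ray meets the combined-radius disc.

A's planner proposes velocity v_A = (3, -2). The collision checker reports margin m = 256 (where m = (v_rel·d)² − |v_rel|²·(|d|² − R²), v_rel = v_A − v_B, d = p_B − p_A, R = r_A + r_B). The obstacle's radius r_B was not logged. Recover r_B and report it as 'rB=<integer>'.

m = 256
d = (12, 6);  v_rel = (4, 3),  |v_rel|² = 25
v_rel×d = (4)·(6) − (3)·(12) = -12
since m = R²·25 − (-12)²:  R² = (144 + 256) / 25 = 16
R = √16 = 4  ⇒  r_B = 4 − 1 = 3

rB=3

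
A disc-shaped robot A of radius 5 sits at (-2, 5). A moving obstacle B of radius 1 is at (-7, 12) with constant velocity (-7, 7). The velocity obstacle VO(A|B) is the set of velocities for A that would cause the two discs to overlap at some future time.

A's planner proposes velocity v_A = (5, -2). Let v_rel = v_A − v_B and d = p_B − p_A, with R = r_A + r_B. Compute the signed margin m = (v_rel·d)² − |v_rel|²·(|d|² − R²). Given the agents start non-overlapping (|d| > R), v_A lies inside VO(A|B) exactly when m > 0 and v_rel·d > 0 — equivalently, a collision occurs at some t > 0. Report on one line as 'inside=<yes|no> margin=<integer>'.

d = (-5, 7),  |d|² = 74;  R = 5+1 = 6,  c = 74−6² = 38
v_rel = (12, -9),  |v_rel|² = 225;  v_rel·d = (12)·(-5) + (-9)·(7) = -123
225·t² + 246·t + 38 = 0  ⇒  m = (-123)² − 225·38 = 6579
m = 6579 > 0,  v_rel·d = -123 < 0  ⇒  outside

inside=no margin=6579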